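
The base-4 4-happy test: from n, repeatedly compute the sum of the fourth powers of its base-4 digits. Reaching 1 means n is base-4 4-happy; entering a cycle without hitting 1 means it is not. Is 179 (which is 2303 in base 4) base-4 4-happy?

not base-4 4-happy

179 = (2,3,0,3)_4 → 2⁴ + 3⁴ + 0⁴ + 3⁴ = 178
178 = (2,3,0,2)_4 → 2⁴ + 3⁴ + 0⁴ + 2⁴ = 113
113 = (1,3,0,1)_4 → 1⁴ + 3⁴ + 0⁴ + 1⁴ = 83
83 = (1,1,0,3)_4 → 1⁴ + 1⁴ + 0⁴ + 3⁴ = 83  — 83 already seen; the sequence cycles without reaching 1.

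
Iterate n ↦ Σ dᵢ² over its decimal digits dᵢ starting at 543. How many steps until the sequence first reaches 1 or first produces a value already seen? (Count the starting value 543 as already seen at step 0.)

13

543 → 5² + 4² + 3² = 50
50 → 5² + 0² = 25
25 → 2² + 5² = 29
29 → 2² + 9² = 85
85 → 8² + 5² = 89
89 → 8² + 9² = 145
145 → 1² + 4² + 5² = 42
42 → 4² + 2² = 20
20 → 2² + 0² = 4
4 → 4² = 16
16 → 1² + 6² = 37
37 → 3² + 7² = 58
58 → 5² + 8² = 89  — 89 repeats.
That took 13 steps.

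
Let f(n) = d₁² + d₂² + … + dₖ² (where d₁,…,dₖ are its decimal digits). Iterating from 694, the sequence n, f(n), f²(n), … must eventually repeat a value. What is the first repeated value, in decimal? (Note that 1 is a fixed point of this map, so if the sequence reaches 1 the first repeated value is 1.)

1

694 → 6² + 9² + 4² = 133
133 → 1² + 3² + 3² = 19
19 → 1² + 9² = 82
82 → 8² + 2² = 68
68 → 6² + 8² = 100
100 → 1² + 0² + 0² = 1  — reached the fixed point 1.
1 → 1, so 1 is the first repeated value.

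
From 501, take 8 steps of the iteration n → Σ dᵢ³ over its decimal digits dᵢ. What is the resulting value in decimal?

702

501 → 5³ + 0³ + 1³ = 126
126 → 1³ + 2³ + 6³ = 225
225 → 2³ + 2³ + 5³ = 141
141 → 1³ + 4³ + 1³ = 66
66 → 6³ + 6³ = 432
432 → 4³ + 3³ + 2³ = 99
99 → 9³ + 9³ = 1458
1458 → 1³ + 4³ + 5³ + 8³ = 702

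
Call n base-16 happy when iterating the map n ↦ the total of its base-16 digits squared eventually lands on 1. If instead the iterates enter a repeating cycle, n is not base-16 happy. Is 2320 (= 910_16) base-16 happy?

2320 = (9,1,0)_16 → 9² + 1² + 0² = 82
82 = (5,2)_16 → 5² + 2² = 29
29 = (1,13)_16 → 1² + 13² = 170
170 = (10,10)_16 → 10² + 10² = 200
200 = (12,8)_16 → 12² + 8² = 208
208 = (13,0)_16 → 13² + 0² = 169
169 = (10,9)_16 → 10² + 9² = 181
181 = (11,5)_16 → 11² + 5² = 146
146 = (9,2)_16 → 9² + 2² = 85
85 = (5,5)_16 → 5² + 5² = 50
50 = (3,2)_16 → 3² + 2² = 13
13 = (13)_16 → 13² = 169  — 169 already seen; the sequence cycles without reaching 1.

not base-16 happy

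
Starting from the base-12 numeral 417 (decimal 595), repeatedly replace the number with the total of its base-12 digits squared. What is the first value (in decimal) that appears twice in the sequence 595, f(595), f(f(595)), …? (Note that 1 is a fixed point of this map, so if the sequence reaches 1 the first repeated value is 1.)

595 = (4,1,7)_12 → 4² + 1² + 7² = 66
66 = (5,6)_12 → 5² + 6² = 61
61 = (5,1)_12 → 5² + 1² = 26
26 = (2,2)_12 → 2² + 2² = 8
8 = (8)_12 → 8² = 64
64 = (5,4)_12 → 5² + 4² = 41
41 = (3,5)_12 → 3² + 5² = 34
34 = (2,10)_12 → 2² + 10² = 104
104 = (8,8)_12 → 8² + 8² = 128
128 = (10,8)_12 → 10² + 8² = 164
164 = (1,1,8)_12 → 1² + 1² + 8² = 66  — 66 already appeared earlier.

66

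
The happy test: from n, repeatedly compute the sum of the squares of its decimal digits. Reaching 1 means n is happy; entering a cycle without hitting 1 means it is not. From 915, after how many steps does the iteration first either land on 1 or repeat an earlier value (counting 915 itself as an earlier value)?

915 → 107
107 → 50
50 → 25
25 → 29
29 → 85
85 → 89
89 → 145
145 → 42
42 → 20
20 → 4
4 → 16
16 → 37
37 → 58
58 → 89  — 89 repeats.
That took 14 steps.

14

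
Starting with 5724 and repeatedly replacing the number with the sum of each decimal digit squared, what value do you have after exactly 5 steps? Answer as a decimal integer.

5724 → 5² + 7² + 2² + 4² = 94
94 → 9² + 4² = 97
97 → 9² + 7² = 130
130 → 1² + 3² + 0² = 10
10 → 1² + 0² = 1

1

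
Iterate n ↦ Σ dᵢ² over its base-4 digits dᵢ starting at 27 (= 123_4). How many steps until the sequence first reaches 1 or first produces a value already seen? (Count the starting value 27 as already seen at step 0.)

6

27 = (1,2,3)_4 → 1² + 2² + 3² = 14
14 = (3,2)_4 → 3² + 2² = 13
13 = (3,1)_4 → 3² + 1² = 10
10 = (2,2)_4 → 2² + 2² = 8
8 = (2,0)_4 → 2² + 0² = 4
4 = (1,0)_4 → 1² + 0² = 1  — reached 1.
That took 6 steps.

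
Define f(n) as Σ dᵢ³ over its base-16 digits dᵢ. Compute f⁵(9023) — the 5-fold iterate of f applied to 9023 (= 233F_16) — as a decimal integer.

9023 = (2,3,3,15)_16 → 2³ + 3³ + 3³ + 15³ = 3437
3437 = (13,6,13)_16 → 13³ + 6³ + 13³ = 4610
4610 = (1,2,0,2)_16 → 1³ + 2³ + 0³ + 2³ = 17
17 = (1,1)_16 → 1³ + 1³ = 2
2 = (2)_16 → 2³ = 8

8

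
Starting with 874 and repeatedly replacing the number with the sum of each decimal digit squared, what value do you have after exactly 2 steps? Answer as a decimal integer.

86

874 → 129
129 → 86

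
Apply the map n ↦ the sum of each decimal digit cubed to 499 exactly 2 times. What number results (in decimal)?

499 → 4³ + 9³ + 9³ = 1522
1522 → 1³ + 5³ + 2³ + 2³ = 142

142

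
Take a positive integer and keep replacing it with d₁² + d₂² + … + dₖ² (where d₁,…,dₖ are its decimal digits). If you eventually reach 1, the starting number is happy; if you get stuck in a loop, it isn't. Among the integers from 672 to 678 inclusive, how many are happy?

1

672: 672 → 89 → 145 → 42 → 20 → 4 → 16 → 37 → 58 → 89  — not happy
673: 673 → 94 → 97 → 130 → 10 → 1  — happy
674: 674 → 101 → 2 → 4 → 16 → 37 → 58 → 89 → 145 → 42 → 20 → 4  — not happy
675: 675 → 110 → 2 → 4 → 16 → 37 → 58 → 89 → 145 → 42 → 20 → 4  — not happy
676: 676 → 121 → 6 → 36 → 45 → 41 → 17 → 50 → 25 → 29 → 85 → 89 → 145 → 42 → 20 → 4 → 16 → 37 → 58 → 89  — not happy
677: 677 → 134 → 26 → 40 → 16 → 37 → 58 → 89 → 145 → 42 → 20 → 4 → 16  — not happy
678: 678 → 149 → 98 → 145 → 42 → 20 → 4 → 16 → 37 → 58 → 89 → 145  — not happy
happy: 673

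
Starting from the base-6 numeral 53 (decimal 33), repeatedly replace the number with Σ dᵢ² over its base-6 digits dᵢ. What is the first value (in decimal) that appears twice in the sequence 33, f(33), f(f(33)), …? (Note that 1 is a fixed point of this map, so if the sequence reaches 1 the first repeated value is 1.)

33 = (5,3)_6 → 5² + 3² = 25 + 9 = 34
34 = (5,4)_6 → 5² + 4² = 25 + 16 = 41
41 = (1,0,5)_6 → 1² + 0² + 5² = 1 + 0 + 25 = 26
26 = (4,2)_6 → 4² + 2² = 16 + 4 = 20
20 = (3,2)_6 → 3² + 2² = 9 + 4 = 13
13 = (2,1)_6 → 2² + 1² = 4 + 1 = 5
5 = (5)_6 → 5² = 25
25 = (4,1)_6 → 4² + 1² = 16 + 1 = 17
17 = (2,5)_6 → 2² + 5² = 4 + 25 = 29
29 = (4,5)_6 → 4² + 5² = 16 + 25 = 41  — 41 already appeared earlier.

41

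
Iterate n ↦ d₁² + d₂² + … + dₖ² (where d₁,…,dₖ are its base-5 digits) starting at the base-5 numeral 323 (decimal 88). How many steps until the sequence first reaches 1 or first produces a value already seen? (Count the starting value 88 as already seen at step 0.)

6

88 = (3,2,3)_5 → 3² + 2² + 3² = 9 + 4 + 9 = 22
22 = (4,2)_5 → 4² + 2² = 16 + 4 = 20
20 = (4,0)_5 → 4² + 0² = 16 + 0 = 16
16 = (3,1)_5 → 3² + 1² = 9 + 1 = 10
10 = (2,0)_5 → 2² + 0² = 4 + 0 = 4
4 = (4)_5 → 4² = 16  — 16 repeats.
That took 6 steps.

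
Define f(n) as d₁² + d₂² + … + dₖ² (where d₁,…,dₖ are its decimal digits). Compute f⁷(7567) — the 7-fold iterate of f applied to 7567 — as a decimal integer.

89

7567 → 7² + 5² + 6² + 7² = 159
159 → 1² + 5² + 9² = 107
107 → 1² + 0² + 7² = 50
50 → 5² + 0² = 25
25 → 2² + 5² = 29
29 → 2² + 9² = 85
85 → 8² + 5² = 89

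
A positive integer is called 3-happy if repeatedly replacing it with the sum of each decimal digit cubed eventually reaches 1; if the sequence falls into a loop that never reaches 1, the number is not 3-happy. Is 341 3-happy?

341 → 3³ + 4³ + 1³ = 92
92 → 9³ + 2³ = 737
737 → 7³ + 3³ + 7³ = 713
713 → 7³ + 1³ + 3³ = 371
371 → 3³ + 7³ + 1³ = 371  — 371 already seen; the sequence cycles without reaching 1.

not 3-happy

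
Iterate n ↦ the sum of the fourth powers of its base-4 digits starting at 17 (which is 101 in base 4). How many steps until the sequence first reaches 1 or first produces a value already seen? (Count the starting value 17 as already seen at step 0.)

3

17 = (1,0,1)_4 → 1⁴ + 0⁴ + 1⁴ = 1 + 0 + 1 = 2
2 = (2)_4 → 2⁴ = 16
16 = (1,0,0)_4 → 1⁴ + 0⁴ + 0⁴ = 1 + 0 + 0 = 1  — reached 1.
That took 3 steps.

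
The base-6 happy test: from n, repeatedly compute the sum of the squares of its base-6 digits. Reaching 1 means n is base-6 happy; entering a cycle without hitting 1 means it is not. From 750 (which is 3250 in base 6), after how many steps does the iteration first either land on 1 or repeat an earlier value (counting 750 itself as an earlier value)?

10

750 = (3,2,5,0)_6 → 3² + 2² + 5² + 0² = 9 + 4 + 25 + 0 = 38
38 = (1,0,2)_6 → 1² + 0² + 2² = 1 + 0 + 4 = 5
5 = (5)_6 → 5² = 25
25 = (4,1)_6 → 4² + 1² = 16 + 1 = 17
17 = (2,5)_6 → 2² + 5² = 4 + 25 = 29
29 = (4,5)_6 → 4² + 5² = 16 + 25 = 41
41 = (1,0,5)_6 → 1² + 0² + 5² = 1 + 0 + 25 = 26
26 = (4,2)_6 → 4² + 2² = 16 + 4 = 20
20 = (3,2)_6 → 3² + 2² = 9 + 4 = 13
13 = (2,1)_6 → 2² + 1² = 4 + 1 = 5  — 5 repeats.
That took 10 steps.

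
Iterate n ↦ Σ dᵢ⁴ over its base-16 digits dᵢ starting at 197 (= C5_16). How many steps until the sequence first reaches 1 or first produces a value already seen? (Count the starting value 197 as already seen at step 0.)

197 = (12,5)_16 → 12⁴ + 5⁴ = 21361
21361 = (5,3,7,1)_16 → 5⁴ + 3⁴ + 7⁴ + 1⁴ = 3108
3108 = (12,2,4)_16 → 12⁴ + 2⁴ + 4⁴ = 21008
21008 = (5,2,1,0)_16 → 5⁴ + 2⁴ + 1⁴ + 0⁴ = 642
642 = (2,8,2)_16 → 2⁴ + 8⁴ + 2⁴ = 4128
4128 = (1,0,2,0)_16 → 1⁴ + 0⁴ + 2⁴ + 0⁴ = 17
17 = (1,1)_16 → 1⁴ + 1⁴ = 2
2 = (2)_16 → 2⁴ = 16
16 = (1,0)_16 → 1⁴ + 0⁴ = 1  — reached 1.
That took 9 steps.

9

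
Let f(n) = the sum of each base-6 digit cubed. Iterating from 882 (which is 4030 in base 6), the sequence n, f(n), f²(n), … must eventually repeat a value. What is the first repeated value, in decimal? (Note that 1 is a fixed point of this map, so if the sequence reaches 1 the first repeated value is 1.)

882 = (4,0,3,0)_6 → 4³ + 0³ + 3³ + 0³ = 64 + 0 + 27 + 0 = 91
91 = (2,3,1)_6 → 2³ + 3³ + 1³ = 8 + 27 + 1 = 36
36 = (1,0,0)_6 → 1³ + 0³ + 0³ = 1 + 0 + 0 = 1  — reached the fixed point 1.
1 → 1, so 1 is the first repeated value.

1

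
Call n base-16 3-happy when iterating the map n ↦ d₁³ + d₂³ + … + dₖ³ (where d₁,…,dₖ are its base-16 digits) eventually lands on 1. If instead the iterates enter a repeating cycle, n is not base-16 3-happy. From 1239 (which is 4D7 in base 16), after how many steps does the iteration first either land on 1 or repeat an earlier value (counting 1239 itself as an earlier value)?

1239 = (4,13,7)_16 → 4³ + 13³ + 7³ = 2604
2604 = (10,2,12)_16 → 10³ + 2³ + 12³ = 2736
2736 = (10,11,0)_16 → 10³ + 11³ + 0³ = 2331
2331 = (9,1,11)_16 → 9³ + 1³ + 11³ = 2061
2061 = (8,0,13)_16 → 8³ + 0³ + 13³ = 2709
2709 = (10,9,5)_16 → 10³ + 9³ + 5³ = 1854
1854 = (7,3,14)_16 → 7³ + 3³ + 14³ = 3114
3114 = (12,2,10)_16 → 12³ + 2³ + 10³ = 2736  — 2736 repeats.
That took 8 steps.

8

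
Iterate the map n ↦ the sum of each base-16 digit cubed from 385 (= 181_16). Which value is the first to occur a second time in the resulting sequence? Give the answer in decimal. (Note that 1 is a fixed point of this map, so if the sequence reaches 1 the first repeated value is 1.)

385 = (1,8,1)_16 → 514
514 = (2,0,2)_16 → 16
16 = (1,0)_16 → 1  — reached the fixed point 1.
1 → 1, so 1 is the first repeated value.

1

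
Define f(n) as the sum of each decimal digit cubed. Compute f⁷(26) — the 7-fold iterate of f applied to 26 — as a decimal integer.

713

26 → 2³ + 6³ = 224
224 → 2³ + 2³ + 4³ = 80
80 → 8³ + 0³ = 512
512 → 5³ + 1³ + 2³ = 134
134 → 1³ + 3³ + 4³ = 92
92 → 9³ + 2³ = 737
737 → 7³ + 3³ + 7³ = 713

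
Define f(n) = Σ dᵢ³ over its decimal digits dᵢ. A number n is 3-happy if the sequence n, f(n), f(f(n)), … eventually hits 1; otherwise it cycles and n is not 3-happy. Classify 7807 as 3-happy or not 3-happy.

3-happy

7807 → 7³ + 8³ + 0³ + 7³ = 343 + 512 + 0 + 343 = 1198
1198 → 1³ + 1³ + 9³ + 8³ = 1 + 1 + 729 + 512 = 1243
1243 → 1³ + 2³ + 4³ + 3³ = 1 + 8 + 64 + 27 = 100
100 → 1³ + 0³ + 0³ = 1 + 0 + 0 = 1  — reached 1.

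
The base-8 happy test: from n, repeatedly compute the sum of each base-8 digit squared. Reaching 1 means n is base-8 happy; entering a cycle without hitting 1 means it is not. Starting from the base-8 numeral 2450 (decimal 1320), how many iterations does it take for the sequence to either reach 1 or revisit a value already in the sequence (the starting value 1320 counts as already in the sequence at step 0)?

1320 = (2,4,5,0)_8 → 2² + 4² + 5² + 0² = 45
45 = (5,5)_8 → 5² + 5² = 50
50 = (6,2)_8 → 6² + 2² = 40
40 = (5,0)_8 → 5² + 0² = 25
25 = (3,1)_8 → 3² + 1² = 10
10 = (1,2)_8 → 1² + 2² = 5
5 = (5)_8 → 5² = 25  — 25 repeats.
That took 7 steps.

7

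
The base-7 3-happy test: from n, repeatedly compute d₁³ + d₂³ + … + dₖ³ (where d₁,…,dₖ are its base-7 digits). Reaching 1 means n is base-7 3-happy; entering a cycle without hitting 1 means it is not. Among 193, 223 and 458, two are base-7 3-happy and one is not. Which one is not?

458

193: 193 → 307 → 433 → 343 → 1  — reaches 1 (base-7 3-happy)
223: 223 → 307 → 433 → 343 → 1  — reaches 1 (base-7 3-happy)
458: 458 → 44 → 224 → 128 → 80 → 92 → 218 → 92  — repeats 92 (not base-7 3-happy)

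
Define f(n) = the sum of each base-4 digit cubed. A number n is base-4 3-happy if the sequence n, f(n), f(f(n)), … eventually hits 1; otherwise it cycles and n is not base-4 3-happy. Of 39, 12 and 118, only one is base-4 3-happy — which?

39: 39 → 36 → 9 → 9  — repeats 9 (not base-4 3-happy)
12: 12 → 27 → 36 → 9 → 9  — repeats 9 (not base-4 3-happy)
118: 118 → 37 → 10 → 16 → 1  — reaches 1 (base-4 3-happy)

118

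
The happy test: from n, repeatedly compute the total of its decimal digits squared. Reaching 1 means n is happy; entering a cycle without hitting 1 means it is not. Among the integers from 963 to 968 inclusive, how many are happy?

1

963: 963 → 126 → 41 → 17 → 50 → 25 → 29 → 85 → 89 → 145 → 42 → 20 → 4 → 16 → 37 → 58 → 89  — not happy
964: 964 → 133 → 19 → 82 → 68 → 100 → 1  — happy
965: 965 → 142 → 21 → 5 → 25 → 29 → 85 → 89 → 145 → 42 → 20 → 4 → 16 → 37 → 58 → 89  — not happy
966: 966 → 153 → 35 → 34 → 25 → 29 → 85 → 89 → 145 → 42 → 20 → 4 → 16 → 37 → 58 → 89  — not happy
967: 967 → 166 → 73 → 58 → 89 → 145 → 42 → 20 → 4 → 16 → 37 → 58  — not happy
968: 968 → 181 → 66 → 72 → 53 → 34 → 25 → 29 → 85 → 89 → 145 → 42 → 20 → 4 → 16 → 37 → 58 → 89  — not happy
happy: 964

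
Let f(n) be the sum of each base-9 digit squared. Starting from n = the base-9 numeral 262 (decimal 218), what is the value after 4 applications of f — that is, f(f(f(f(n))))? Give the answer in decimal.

218 = (2,6,2)_9 → 44
44 = (4,8)_9 → 80
80 = (8,8)_9 → 128
128 = (1,5,2)_9 → 30

30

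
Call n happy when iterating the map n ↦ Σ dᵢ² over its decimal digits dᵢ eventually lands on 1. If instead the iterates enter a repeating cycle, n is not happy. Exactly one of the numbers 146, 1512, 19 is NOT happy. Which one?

146

146: 146 → 53 → 34 → 25 → 29 → 85 → 89 → 145 → 42 → 20 → 4 → 16 → 37 → 58 → 89  — repeats 89 (not happy)
1512: 1512 → 31 → 10 → 1  — reaches 1 (happy)
19: 19 → 82 → 68 → 100 → 1  — reaches 1 (happy)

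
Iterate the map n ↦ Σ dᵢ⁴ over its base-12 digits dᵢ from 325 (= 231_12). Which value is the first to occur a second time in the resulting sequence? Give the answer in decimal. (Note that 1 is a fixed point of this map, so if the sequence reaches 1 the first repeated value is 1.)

20016

325 = (2,3,1)_12 → 2⁴ + 3⁴ + 1⁴ = 16 + 81 + 1 = 98
98 = (8,2)_12 → 8⁴ + 2⁴ = 4096 + 16 = 4112
4112 = (2,4,6,8)_12 → 2⁴ + 4⁴ + 6⁴ + 8⁴ = 16 + 256 + 1296 + 4096 = 5664
5664 = (3,3,4,0)_12 → 3⁴ + 3⁴ + 4⁴ + 0⁴ = 81 + 81 + 256 + 0 = 418
418 = (2,10,10)_12 → 2⁴ + 10⁴ + 10⁴ = 16 + 10000 + 10000 = 20016
20016 = (11,7,0,0)_12 → 11⁴ + 7⁴ + 0⁴ + 0⁴ = 14641 + 2401 + 0 + 0 = 17042
17042 = (9,10,4,2)_12 → 9⁴ + 10⁴ + 4⁴ + 2⁴ = 6561 + 10000 + 256 + 16 = 16833
16833 = (9,8,10,9)_12 → 9⁴ + 8⁴ + 10⁴ + 9⁴ = 6561 + 4096 + 10000 + 6561 = 27218
27218 = (1,3,9,0,2)_12 → 1⁴ + 3⁴ + 9⁴ + 0⁴ + 2⁴ = 1 + 81 + 6561 + 0 + 16 = 6659
6659 = (3,10,2,11)_12 → 3⁴ + 10⁴ + 2⁴ + 11⁴ = 81 + 10000 + 16 + 14641 = 24738
24738 = (1,2,3,9,6)_12 → 1⁴ + 2⁴ + 3⁴ + 9⁴ + 6⁴ = 1 + 16 + 81 + 6561 + 1296 = 7955
7955 = (4,7,2,11)_12 → 4⁴ + 7⁴ + 2⁴ + 11⁴ = 256 + 2401 + 16 + 14641 = 17314
17314 = (10,0,2,10)_12 → 10⁴ + 0⁴ + 2⁴ + 10⁴ = 10000 + 0 + 16 + 10000 = 20016  — 20016 already appeared earlier.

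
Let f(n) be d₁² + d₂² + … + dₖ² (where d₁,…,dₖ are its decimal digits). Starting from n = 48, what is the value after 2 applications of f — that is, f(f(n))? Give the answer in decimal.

64

48 → 4² + 8² = 80
80 → 8² + 0² = 64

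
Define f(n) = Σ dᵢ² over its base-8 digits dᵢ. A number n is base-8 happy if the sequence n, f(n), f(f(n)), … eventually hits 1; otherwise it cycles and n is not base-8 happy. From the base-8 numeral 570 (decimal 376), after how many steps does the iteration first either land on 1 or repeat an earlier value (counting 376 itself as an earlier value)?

376 = (5,7,0)_8 → 5² + 7² + 0² = 25 + 49 + 0 = 74
74 = (1,1,2)_8 → 1² + 1² + 2² = 1 + 1 + 4 = 6
6 = (6)_8 → 6² = 36
36 = (4,4)_8 → 4² + 4² = 16 + 16 = 32
32 = (4,0)_8 → 4² + 0² = 16 + 0 = 16
16 = (2,0)_8 → 2² + 0² = 4 + 0 = 4
4 = (4)_8 → 4² = 16  — 16 repeats.
That took 7 steps.

7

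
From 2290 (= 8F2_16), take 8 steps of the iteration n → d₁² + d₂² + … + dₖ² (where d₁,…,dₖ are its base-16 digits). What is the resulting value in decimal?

50

2290 = (8,15,2)_16 → 8² + 15² + 2² = 293
293 = (1,2,5)_16 → 1² + 2² + 5² = 30
30 = (1,14)_16 → 1² + 14² = 197
197 = (12,5)_16 → 12² + 5² = 169
169 = (10,9)_16 → 10² + 9² = 181
181 = (11,5)_16 → 11² + 5² = 146
146 = (9,2)_16 → 9² + 2² = 85
85 = (5,5)_16 → 5² + 5² = 50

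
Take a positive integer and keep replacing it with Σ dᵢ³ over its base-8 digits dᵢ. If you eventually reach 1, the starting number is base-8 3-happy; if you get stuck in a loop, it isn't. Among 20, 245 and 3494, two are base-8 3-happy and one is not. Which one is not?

3494

20: 20 → 72 → 2 → 8 → 1  — reaches 1 (base-8 3-happy)
245: 245 → 368 → 341 → 258 → 72 → 2 → 8 → 1  — reaches 1 (base-8 3-happy)
3494: 3494 → 712 → 29 → 152 → 35 → 91 → 55 → 559 → 469 → 476 → 434 → 440 → 559  — repeats 559 (not base-8 3-happy)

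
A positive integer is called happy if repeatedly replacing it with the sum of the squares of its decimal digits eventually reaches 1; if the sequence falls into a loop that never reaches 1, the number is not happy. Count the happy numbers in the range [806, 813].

806: 806 → 100 → 1  — happy
807: 807 → 113 → 11 → 2 → 4 → 16 → 37 → 58 → 89 → 145 → 42 → 20 → 4  — not happy
808: 808 → 128 → 69 → 117 → 51 → 26 → 40 → 16 → 37 → 58 → 89 → 145 → 42 → 20 → 4 → 16  — not happy
809: 809 → 145 → 42 → 20 → 4 → 16 → 37 → 58 → 89 → 145  — not happy
810: 810 → 65 → 61 → 37 → 58 → 89 → 145 → 42 → 20 → 4 → 16 → 37  — not happy
811: 811 → 66 → 72 → 53 → 34 → 25 → 29 → 85 → 89 → 145 → 42 → 20 → 4 → 16 → 37 → 58 → 89  — not happy
812: 812 → 69 → 117 → 51 → 26 → 40 → 16 → 37 → 58 → 89 → 145 → 42 → 20 → 4 → 16  — not happy
813: 813 → 74 → 65 → 61 → 37 → 58 → 89 → 145 → 42 → 20 → 4 → 16 → 37  — not happy
happy: 806

1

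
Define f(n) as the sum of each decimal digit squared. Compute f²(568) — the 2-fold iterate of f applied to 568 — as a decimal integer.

568 → 5² + 6² + 8² = 25 + 36 + 64 = 125
125 → 1² + 2² + 5² = 1 + 4 + 25 = 30

30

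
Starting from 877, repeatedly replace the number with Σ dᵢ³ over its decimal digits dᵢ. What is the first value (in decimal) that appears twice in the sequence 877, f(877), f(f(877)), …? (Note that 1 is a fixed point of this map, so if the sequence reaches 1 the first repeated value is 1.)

877 → 8³ + 7³ + 7³ = 1198
1198 → 1³ + 1³ + 9³ + 8³ = 1243
1243 → 1³ + 2³ + 4³ + 3³ = 100
100 → 1³ + 0³ + 0³ = 1  — reached the fixed point 1.
1 → 1, so 1 is the first repeated value.

1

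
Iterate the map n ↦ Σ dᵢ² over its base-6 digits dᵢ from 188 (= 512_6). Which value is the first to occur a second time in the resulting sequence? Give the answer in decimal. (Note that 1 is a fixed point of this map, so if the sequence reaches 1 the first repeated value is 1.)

188 = (5,1,2)_6 → 5² + 1² + 2² = 25 + 1 + 4 = 30
30 = (5,0)_6 → 5² + 0² = 25 + 0 = 25
25 = (4,1)_6 → 4² + 1² = 16 + 1 = 17
17 = (2,5)_6 → 2² + 5² = 4 + 25 = 29
29 = (4,5)_6 → 4² + 5² = 16 + 25 = 41
41 = (1,0,5)_6 → 1² + 0² + 5² = 1 + 0 + 25 = 26
26 = (4,2)_6 → 4² + 2² = 16 + 4 = 20
20 = (3,2)_6 → 3² + 2² = 9 + 4 = 13
13 = (2,1)_6 → 2² + 1² = 4 + 1 = 5
5 = (5)_6 → 5² = 25  — 25 already appeared earlier.

25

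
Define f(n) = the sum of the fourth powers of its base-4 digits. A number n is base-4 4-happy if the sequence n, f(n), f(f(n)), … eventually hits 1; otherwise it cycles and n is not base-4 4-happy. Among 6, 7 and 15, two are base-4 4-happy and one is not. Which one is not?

6: 6 → 17 → 2 → 16 → 1  — reaches 1 (base-4 4-happy)
7: 7 → 82 → 18 → 17 → 2 → 16 → 1  — reaches 1 (base-4 4-happy)
15: 15 → 162 → 48 → 81 → 3 → 81  — repeats 81 (not base-4 4-happy)

15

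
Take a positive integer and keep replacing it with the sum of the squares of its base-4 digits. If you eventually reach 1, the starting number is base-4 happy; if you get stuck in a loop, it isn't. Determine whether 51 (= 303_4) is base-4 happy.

51 = (3,0,3)_4 → 3² + 0² + 3² = 18
18 = (1,0,2)_4 → 1² + 0² + 2² = 5
5 = (1,1)_4 → 1² + 1² = 2
2 = (2)_4 → 2² = 4
4 = (1,0)_4 → 1² + 0² = 1  — reached 1.

base-4 happy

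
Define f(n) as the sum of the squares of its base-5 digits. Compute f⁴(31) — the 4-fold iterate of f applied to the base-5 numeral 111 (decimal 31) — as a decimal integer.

13

31 = (1,1,1)_5 → 1² + 1² + 1² = 3
3 = (3)_5 → 3² = 9
9 = (1,4)_5 → 1² + 4² = 17
17 = (3,2)_5 → 3² + 2² = 13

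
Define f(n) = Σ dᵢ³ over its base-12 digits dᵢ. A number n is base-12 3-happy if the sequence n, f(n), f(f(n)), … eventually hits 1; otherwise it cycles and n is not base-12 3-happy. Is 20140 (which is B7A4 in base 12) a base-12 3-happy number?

base-12 3-happy

20140 = (11,7,10,4)_12 → 11³ + 7³ + 10³ + 4³ = 1331 + 343 + 1000 + 64 = 2738
2738 = (1,7,0,2)_12 → 1³ + 7³ + 0³ + 2³ = 1 + 343 + 0 + 8 = 352
352 = (2,5,4)_12 → 2³ + 5³ + 4³ = 8 + 125 + 64 = 197
197 = (1,4,5)_12 → 1³ + 4³ + 5³ = 1 + 64 + 125 = 190
190 = (1,3,10)_12 → 1³ + 3³ + 10³ = 1 + 27 + 1000 = 1028
1028 = (7,1,8)_12 → 7³ + 1³ + 8³ = 343 + 1 + 512 = 856
856 = (5,11,4)_12 → 5³ + 11³ + 4³ = 125 + 1331 + 64 = 1520
1520 = (10,6,8)_12 → 10³ + 6³ + 8³ = 1000 + 216 + 512 = 1728
1728 = (1,0,0,0)_12 → 1³ + 0³ + 0³ + 0³ = 1 + 0 + 0 + 0 = 1  — reached 1.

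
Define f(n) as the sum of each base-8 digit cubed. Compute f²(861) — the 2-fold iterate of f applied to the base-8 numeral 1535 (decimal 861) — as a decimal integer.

288

861 = (1,5,3,5)_8 → 1³ + 5³ + 3³ + 5³ = 1 + 125 + 27 + 125 = 278
278 = (4,2,6)_8 → 4³ + 2³ + 6³ = 64 + 8 + 216 = 288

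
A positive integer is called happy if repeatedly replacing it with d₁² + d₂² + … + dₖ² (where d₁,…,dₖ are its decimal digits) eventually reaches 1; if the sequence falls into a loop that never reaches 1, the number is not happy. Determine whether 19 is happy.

happy

19 → 82
82 → 68
68 → 100
100 → 1  — reached 1.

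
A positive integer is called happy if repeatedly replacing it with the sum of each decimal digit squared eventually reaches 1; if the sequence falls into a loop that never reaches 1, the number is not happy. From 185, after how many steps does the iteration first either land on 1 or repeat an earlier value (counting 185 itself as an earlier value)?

185 → 1² + 8² + 5² = 1 + 64 + 25 = 90
90 → 9² + 0² = 81 + 0 = 81
81 → 8² + 1² = 64 + 1 = 65
65 → 6² + 5² = 36 + 25 = 61
61 → 6² + 1² = 36 + 1 = 37
37 → 3² + 7² = 9 + 49 = 58
58 → 5² + 8² = 25 + 64 = 89
89 → 8² + 9² = 64 + 81 = 145
145 → 1² + 4² + 5² = 1 + 16 + 25 = 42
42 → 4² + 2² = 16 + 4 = 20
20 → 2² + 0² = 4 + 0 = 4
4 → 4² = 16
16 → 1² + 6² = 1 + 36 = 37  — 37 repeats.
That took 13 steps.

13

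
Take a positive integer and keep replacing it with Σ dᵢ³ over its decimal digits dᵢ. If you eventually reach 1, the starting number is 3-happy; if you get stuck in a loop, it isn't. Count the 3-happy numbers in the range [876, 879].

1

876: 876 → 1071 → 345 → 216 → 225 → 141 → 66 → 432 → 99 → 1458 → 702 → 351 → 153 → 153  — not 3-happy
877: 877 → 1198 → 1243 → 100 → 1  — 3-happy
878: 878 → 1367 → 587 → 980 → 1241 → 74 → 407 → 407  — not 3-happy
879: 879 → 1584 → 702 → 351 → 153 → 153  — not 3-happy
3-happy: 877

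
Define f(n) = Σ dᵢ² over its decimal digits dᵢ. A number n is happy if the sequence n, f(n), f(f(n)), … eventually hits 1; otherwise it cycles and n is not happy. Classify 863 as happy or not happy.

happy

863 → 8² + 6² + 3² = 64 + 36 + 9 = 109
109 → 1² + 0² + 9² = 1 + 0 + 81 = 82
82 → 8² + 2² = 64 + 4 = 68
68 → 6² + 8² = 36 + 64 = 100
100 → 1² + 0² + 0² = 1 + 0 + 0 = 1  — reached 1.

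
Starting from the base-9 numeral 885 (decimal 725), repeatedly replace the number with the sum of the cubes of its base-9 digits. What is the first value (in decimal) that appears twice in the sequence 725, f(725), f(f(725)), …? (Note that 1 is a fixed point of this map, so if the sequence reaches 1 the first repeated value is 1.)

725 = (8,8,5)_9 → 8³ + 8³ + 5³ = 512 + 512 + 125 = 1149
1149 = (1,5,1,6)_9 → 1³ + 5³ + 1³ + 6³ = 1 + 125 + 1 + 216 = 343
343 = (4,2,1)_9 → 4³ + 2³ + 1³ = 64 + 8 + 1 = 73
73 = (8,1)_9 → 8³ + 1³ = 512 + 1 = 513
513 = (6,3,0)_9 → 6³ + 3³ + 0³ = 216 + 27 + 0 = 243
243 = (3,0,0)_9 → 3³ + 0³ + 0³ = 27 + 0 + 0 = 27
27 = (3,0)_9 → 3³ + 0³ = 27 + 0 = 27  — 27 already appeared earlier.

27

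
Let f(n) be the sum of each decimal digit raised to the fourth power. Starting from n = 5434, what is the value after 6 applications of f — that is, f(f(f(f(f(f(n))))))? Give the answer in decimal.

8208

5434 → 5⁴ + 4⁴ + 3⁴ + 4⁴ = 1218
1218 → 1⁴ + 2⁴ + 1⁴ + 8⁴ = 4114
4114 → 4⁴ + 1⁴ + 1⁴ + 4⁴ = 514
514 → 5⁴ + 1⁴ + 4⁴ = 882
882 → 8⁴ + 8⁴ + 2⁴ = 8208
8208 → 8⁴ + 2⁴ + 0⁴ + 8⁴ = 8208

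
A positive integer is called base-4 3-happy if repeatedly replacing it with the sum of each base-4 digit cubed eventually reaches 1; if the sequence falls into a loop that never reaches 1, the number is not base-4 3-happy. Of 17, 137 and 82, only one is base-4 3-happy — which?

82

17: 17 → 2 → 8 → 8  — repeats 8 (not base-4 3-happy)
137: 137 → 17 → 2 → 8 → 8  — repeats 8 (not base-4 3-happy)
82: 82 → 10 → 16 → 1  — reaches 1 (base-4 3-happy)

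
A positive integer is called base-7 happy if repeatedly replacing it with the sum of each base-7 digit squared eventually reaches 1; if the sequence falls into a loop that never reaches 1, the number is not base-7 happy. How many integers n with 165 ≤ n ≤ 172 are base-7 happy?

165: 165 → 29 → 17 → 13 → 37 → 29  (repeats 29)
166: 166 → 38 → 34 → 52 → 10 → 10  (repeats 10)
167: 167 → 49 → 1  (reaches 1)
168: 168 → 18 → 20 → 40 → 50 → 2 → 4 → 16 → 8 → 2  (repeats 2)
169: 169 → 19 → 29 → 17 → 13 → 37 → 29  (repeats 29)
170: 170 → 22 → 10 → 10  (repeats 10)
171: 171 → 27 → 45 → 45  (repeats 45)
172: 172 → 34 → 52 → 10 → 10  (repeats 10)
base-7 happy: 167

1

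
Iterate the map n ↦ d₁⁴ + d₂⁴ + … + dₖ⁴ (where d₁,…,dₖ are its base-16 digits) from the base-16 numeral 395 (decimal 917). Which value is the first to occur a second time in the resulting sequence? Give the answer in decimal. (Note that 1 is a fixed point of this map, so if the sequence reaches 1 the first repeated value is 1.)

22114

917 = (3,9,5)_16 → 3⁴ + 9⁴ + 5⁴ = 7267
7267 = (1,12,6,3)_16 → 1⁴ + 12⁴ + 6⁴ + 3⁴ = 22114
22114 = (5,6,6,2)_16 → 5⁴ + 6⁴ + 6⁴ + 2⁴ = 3233
3233 = (12,10,1)_16 → 12⁴ + 10⁴ + 1⁴ = 30737
30737 = (7,8,1,1)_16 → 7⁴ + 8⁴ + 1⁴ + 1⁴ = 6499
6499 = (1,9,6,3)_16 → 1⁴ + 9⁴ + 6⁴ + 3⁴ = 7939
7939 = (1,15,0,3)_16 → 1⁴ + 15⁴ + 0⁴ + 3⁴ = 50707
50707 = (12,6,1,3)_16 → 12⁴ + 6⁴ + 1⁴ + 3⁴ = 22114  — 22114 already appeared earlier.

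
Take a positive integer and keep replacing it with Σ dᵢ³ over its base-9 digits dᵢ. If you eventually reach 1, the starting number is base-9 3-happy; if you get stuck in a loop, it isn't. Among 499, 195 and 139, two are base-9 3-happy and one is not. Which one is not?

499: 499 → 281 → 99 → 9 → 1  — reaches 1 (base-9 3-happy)
195: 195 → 251 → 539 → 853 → 409 → 189 → 35 → 539  — repeats 539 (not base-9 3-happy)
139: 139 → 281 → 99 → 9 → 1  — reaches 1 (base-9 3-happy)

195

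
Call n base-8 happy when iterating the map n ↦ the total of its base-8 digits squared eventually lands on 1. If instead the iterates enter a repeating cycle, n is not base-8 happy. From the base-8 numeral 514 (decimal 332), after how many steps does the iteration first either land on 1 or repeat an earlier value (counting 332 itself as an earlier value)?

5

332 = (5,1,4)_8 → 5² + 1² + 4² = 25 + 1 + 16 = 42
42 = (5,2)_8 → 5² + 2² = 25 + 4 = 29
29 = (3,5)_8 → 3² + 5² = 9 + 25 = 34
34 = (4,2)_8 → 4² + 2² = 16 + 4 = 20
20 = (2,4)_8 → 2² + 4² = 4 + 16 = 20  — 20 repeats.
That took 5 steps.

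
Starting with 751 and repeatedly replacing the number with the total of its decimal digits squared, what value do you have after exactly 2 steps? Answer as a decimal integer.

751 → 7² + 5² + 1² = 49 + 25 + 1 = 75
75 → 7² + 5² = 49 + 25 = 74

74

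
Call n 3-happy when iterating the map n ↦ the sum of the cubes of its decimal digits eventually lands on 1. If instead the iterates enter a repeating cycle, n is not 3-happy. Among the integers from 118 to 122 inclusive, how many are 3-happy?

118: 118 → 514 → 190 → 730 → 370 → 370  — not 3-happy
119: 119 → 731 → 371 → 371  — not 3-happy
120: 120 → 9 → 729 → 1080 → 513 → 153 → 153  — not 3-happy
121: 121 → 10 → 1  — 3-happy
122: 122 → 17 → 344 → 155 → 251 → 134 → 92 → 737 → 713 → 371 → 371  — not 3-happy
3-happy: 121

1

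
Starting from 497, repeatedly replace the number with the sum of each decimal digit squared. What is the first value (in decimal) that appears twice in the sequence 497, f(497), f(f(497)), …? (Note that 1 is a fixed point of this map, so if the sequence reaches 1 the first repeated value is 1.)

89

497 → 4² + 9² + 7² = 16 + 81 + 49 = 146
146 → 1² + 4² + 6² = 1 + 16 + 36 = 53
53 → 5² + 3² = 25 + 9 = 34
34 → 3² + 4² = 9 + 16 = 25
25 → 2² + 5² = 4 + 25 = 29
29 → 2² + 9² = 4 + 81 = 85
85 → 8² + 5² = 64 + 25 = 89
89 → 8² + 9² = 64 + 81 = 145
145 → 1² + 4² + 5² = 1 + 16 + 25 = 42
42 → 4² + 2² = 16 + 4 = 20
20 → 2² + 0² = 4 + 0 = 4
4 → 4² = 16
16 → 1² + 6² = 1 + 36 = 37
37 → 3² + 7² = 9 + 49 = 58
58 → 5² + 8² = 25 + 64 = 89  — 89 already appeared earlier.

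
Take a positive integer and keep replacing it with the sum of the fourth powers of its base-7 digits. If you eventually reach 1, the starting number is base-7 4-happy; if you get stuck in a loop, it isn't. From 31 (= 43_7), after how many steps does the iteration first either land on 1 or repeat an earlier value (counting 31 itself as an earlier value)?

31 = (4,3)_7 → 337
337 = (6,6,1)_7 → 2593
2593 = (1,0,3,6,3)_7 → 1459
1459 = (4,1,5,3)_7 → 963
963 = (2,5,4,4)_7 → 1153
1153 = (3,2,3,5)_7 → 803
803 = (2,2,2,5)_7 → 673
673 = (1,6,5,1)_7 → 1923
1923 = (5,4,1,5)_7 → 1507
1507 = (4,2,5,2)_7 → 913
913 = (2,4,4,3)_7 → 609
609 = (1,5,3,0)_7 → 707
707 = (2,0,3,0)_7 → 97
97 = (1,6,6)_7 → 2593  — 2593 repeats.
That took 14 steps.

14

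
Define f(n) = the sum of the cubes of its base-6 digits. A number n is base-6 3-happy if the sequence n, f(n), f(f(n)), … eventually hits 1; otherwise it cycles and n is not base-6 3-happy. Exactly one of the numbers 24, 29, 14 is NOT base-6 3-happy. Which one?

24: 24 → 64 → 129 → 81 → 36 → 1  — reaches 1 (base-6 3-happy)
29: 29 → 189 → 153 → 92 → 43 → 3 → 27 → 91 → 36 → 1  — reaches 1 (base-6 3-happy)
14: 14 → 16 → 72 → 8 → 9 → 28 → 128 → 62 → 73 → 9  — repeats 9 (not base-6 3-happy)

14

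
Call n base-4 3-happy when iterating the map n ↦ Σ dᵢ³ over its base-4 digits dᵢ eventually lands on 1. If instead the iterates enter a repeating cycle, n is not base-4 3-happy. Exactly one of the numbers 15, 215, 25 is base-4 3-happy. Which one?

25

15: 15 → 54 → 36 → 9 → 9  — repeats 9 (not base-4 3-happy)
215: 215 → 56 → 35 → 35  — repeats 35 (not base-4 3-happy)
25: 25 → 10 → 16 → 1  — reaches 1 (base-4 3-happy)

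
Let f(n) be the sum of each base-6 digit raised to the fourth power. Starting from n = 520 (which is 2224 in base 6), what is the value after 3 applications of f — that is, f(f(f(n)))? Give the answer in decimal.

18

520 = (2,2,2,4)_6 → 304
304 = (1,2,2,4)_6 → 289
289 = (1,2,0,1)_6 → 18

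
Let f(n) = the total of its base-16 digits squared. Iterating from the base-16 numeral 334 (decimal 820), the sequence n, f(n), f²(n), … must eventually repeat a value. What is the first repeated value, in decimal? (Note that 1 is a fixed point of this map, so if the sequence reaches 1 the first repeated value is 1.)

820 = (3,3,4)_16 → 3² + 3² + 4² = 9 + 9 + 16 = 34
34 = (2,2)_16 → 2² + 2² = 4 + 4 = 8
8 = (8)_16 → 8² = 64
64 = (4,0)_16 → 4² + 0² = 16 + 0 = 16
16 = (1,0)_16 → 1² + 0² = 1 + 0 = 1  — reached the fixed point 1.
1 → 1, so 1 is the first repeated value.

1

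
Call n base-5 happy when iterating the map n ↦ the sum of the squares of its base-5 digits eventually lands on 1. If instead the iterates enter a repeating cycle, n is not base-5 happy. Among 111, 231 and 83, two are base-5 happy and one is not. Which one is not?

111

111: 111 → 21 → 17 → 13 → 13  — repeats 13 (not base-5 happy)
231: 231 → 19 → 25 → 1  — reaches 1 (base-5 happy)
83: 83 → 19 → 25 → 1  — reaches 1 (base-5 happy)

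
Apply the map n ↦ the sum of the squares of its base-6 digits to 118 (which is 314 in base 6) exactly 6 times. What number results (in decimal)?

118 = (3,1,4)_6 → 3² + 1² + 4² = 26
26 = (4,2)_6 → 4² + 2² = 20
20 = (3,2)_6 → 3² + 2² = 13
13 = (2,1)_6 → 2² + 1² = 5
5 = (5)_6 → 5² = 25
25 = (4,1)_6 → 4² + 1² = 17

17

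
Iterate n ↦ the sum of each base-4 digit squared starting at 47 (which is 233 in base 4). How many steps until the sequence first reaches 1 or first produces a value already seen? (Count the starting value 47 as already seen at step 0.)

6

47 = (2,3,3)_4 → 2² + 3² + 3² = 22
22 = (1,1,2)_4 → 1² + 1² + 2² = 6
6 = (1,2)_4 → 1² + 2² = 5
5 = (1,1)_4 → 1² + 1² = 2
2 = (2)_4 → 2² = 4
4 = (1,0)_4 → 1² + 0² = 1  — reached 1.
That took 6 steps.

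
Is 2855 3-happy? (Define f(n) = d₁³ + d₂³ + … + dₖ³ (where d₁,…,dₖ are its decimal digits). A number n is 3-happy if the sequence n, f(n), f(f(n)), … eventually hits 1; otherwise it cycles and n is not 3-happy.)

not 3-happy

2855 → 2³ + 8³ + 5³ + 5³ = 8 + 512 + 125 + 125 = 770
770 → 7³ + 7³ + 0³ = 343 + 343 + 0 = 686
686 → 6³ + 8³ + 6³ = 216 + 512 + 216 = 944
944 → 9³ + 4³ + 4³ = 729 + 64 + 64 = 857
857 → 8³ + 5³ + 7³ = 512 + 125 + 343 = 980
980 → 9³ + 8³ + 0³ = 729 + 512 + 0 = 1241
1241 → 1³ + 2³ + 4³ + 1³ = 1 + 8 + 64 + 1 = 74
74 → 7³ + 4³ = 343 + 64 = 407
407 → 4³ + 0³ + 7³ = 64 + 0 + 343 = 407  — 407 already seen; the sequence cycles without reaching 1.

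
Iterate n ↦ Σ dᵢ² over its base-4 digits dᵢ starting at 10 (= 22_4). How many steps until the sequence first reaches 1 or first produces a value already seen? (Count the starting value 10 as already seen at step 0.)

3

10 = (2,2)_4 → 2² + 2² = 4 + 4 = 8
8 = (2,0)_4 → 2² + 0² = 4 + 0 = 4
4 = (1,0)_4 → 1² + 0² = 1 + 0 = 1  — reached 1.
That took 3 steps.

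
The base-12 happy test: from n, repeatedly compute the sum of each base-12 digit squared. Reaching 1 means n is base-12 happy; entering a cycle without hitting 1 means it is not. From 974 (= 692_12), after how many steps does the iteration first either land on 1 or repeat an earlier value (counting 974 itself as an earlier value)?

8

974 = (6,9,2)_12 → 6² + 9² + 2² = 36 + 81 + 4 = 121
121 = (10,1)_12 → 10² + 1² = 100 + 1 = 101
101 = (8,5)_12 → 8² + 5² = 64 + 25 = 89
89 = (7,5)_12 → 7² + 5² = 49 + 25 = 74
74 = (6,2)_12 → 6² + 2² = 36 + 4 = 40
40 = (3,4)_12 → 3² + 4² = 9 + 16 = 25
25 = (2,1)_12 → 2² + 1² = 4 + 1 = 5
5 = (5)_12 → 5² = 25  — 25 repeats.
That took 8 steps.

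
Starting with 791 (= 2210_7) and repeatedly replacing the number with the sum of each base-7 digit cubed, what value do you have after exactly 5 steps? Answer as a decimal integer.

791 = (2,2,1,0)_7 → 17
17 = (2,3)_7 → 35
35 = (5,0)_7 → 125
125 = (2,3,6)_7 → 251
251 = (5,0,6)_7 → 341

341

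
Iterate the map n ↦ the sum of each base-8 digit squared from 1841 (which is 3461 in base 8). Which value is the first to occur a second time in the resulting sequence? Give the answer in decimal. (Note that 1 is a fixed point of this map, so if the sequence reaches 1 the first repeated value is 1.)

1841 = (3,4,6,1)_8 → 3² + 4² + 6² + 1² = 62
62 = (7,6)_8 → 7² + 6² = 85
85 = (1,2,5)_8 → 1² + 2² + 5² = 30
30 = (3,6)_8 → 3² + 6² = 45
45 = (5,5)_8 → 5² + 5² = 50
50 = (6,2)_8 → 6² + 2² = 40
40 = (5,0)_8 → 5² + 0² = 25
25 = (3,1)_8 → 3² + 1² = 10
10 = (1,2)_8 → 1² + 2² = 5
5 = (5)_8 → 5² = 25  — 25 already appeared earlier.

25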